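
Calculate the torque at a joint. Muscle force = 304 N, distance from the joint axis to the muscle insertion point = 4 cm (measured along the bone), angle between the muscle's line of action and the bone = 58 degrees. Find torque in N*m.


Torque = F * d * sin(theta)   (moment arm = d*sin(theta))
d = 4 cm = 0.04 m
Torque = 304 * 0.04 * sin(58)
Torque = 10.31 N*m


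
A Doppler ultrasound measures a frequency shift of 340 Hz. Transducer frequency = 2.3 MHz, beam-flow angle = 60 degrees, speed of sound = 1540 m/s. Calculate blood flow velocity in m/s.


v = fd * c / (2 * f0 * cos(theta))
v = 340 * 1540 / (2 * 2.3000e+06 * cos(60))
v = 0.2277 m/s


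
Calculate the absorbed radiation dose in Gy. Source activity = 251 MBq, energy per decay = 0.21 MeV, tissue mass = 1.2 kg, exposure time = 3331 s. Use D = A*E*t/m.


A = 251 MBq = 2.5100e+08 Bq
E = 0.21 MeV = 3.3642e-14 J
D = A*E*t/m = 2.5100e+08*3.3642e-14*3331/1.2
D = 0.02344 Gy


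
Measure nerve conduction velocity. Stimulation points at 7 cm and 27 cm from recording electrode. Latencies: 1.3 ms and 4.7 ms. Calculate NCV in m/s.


Distance = (27 - 7) / 100 = 0.2 m
dt = (4.7 - 1.3) / 1000 = 0.0034 s
NCV = dist / dt = 58.82 m/s


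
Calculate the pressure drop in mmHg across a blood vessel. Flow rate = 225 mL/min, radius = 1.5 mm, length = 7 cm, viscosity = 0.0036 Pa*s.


dP = 8*mu*L*Q / (pi*r^4)
Q = 225 mL/min = 3.75e-06 m^3/s
dP = 475.343 Pa = 475.343 / 133.322 mmHg = 3.565 mmHg


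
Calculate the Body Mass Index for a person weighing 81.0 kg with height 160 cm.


BMI = weight / height^2
height = 160 cm = 1.6 m
BMI = 81.0 / 1.6^2
BMI = 31.64 kg/m^2


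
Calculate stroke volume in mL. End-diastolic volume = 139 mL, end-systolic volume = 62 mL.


SV = EDV - ESV
SV = 139 - 62
SV = 77 mL


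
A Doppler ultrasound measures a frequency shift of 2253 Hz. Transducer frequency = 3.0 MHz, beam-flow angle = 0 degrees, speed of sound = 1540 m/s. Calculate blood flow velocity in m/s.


v = fd * c / (2 * f0 * cos(theta))
v = 2253 * 1540 / (2 * 3.0000e+06 * cos(0))
v = 0.5783 m/s


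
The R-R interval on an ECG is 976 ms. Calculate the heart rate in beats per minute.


HR = 60 / RR_interval(s)
RR = 976 ms = 0.976 s
HR = 60 / 0.976 = 61.48 bpm


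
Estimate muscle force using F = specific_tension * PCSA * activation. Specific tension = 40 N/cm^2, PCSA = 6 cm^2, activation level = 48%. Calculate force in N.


F = sigma * PCSA * activation
F = 40 * 6 * 0.48
F = 115.2 N


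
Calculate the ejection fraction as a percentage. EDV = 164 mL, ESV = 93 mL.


SV = EDV - ESV = 164 - 93 = 71 mL
EF = SV/EDV * 100 = 71/164 * 100
EF = 43.29%


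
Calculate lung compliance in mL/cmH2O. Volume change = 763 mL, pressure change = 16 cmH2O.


C = dV / dP
C = 763 / 16
C = 47.69 mL/cmH2O


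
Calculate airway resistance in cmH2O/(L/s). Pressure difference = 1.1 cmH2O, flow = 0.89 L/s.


R = dP / flow
R = 1.1 / 0.89
R = 1.236 cmH2O/(L/s)


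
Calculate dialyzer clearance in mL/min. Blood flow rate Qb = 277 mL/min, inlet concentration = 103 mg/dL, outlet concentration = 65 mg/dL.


K = Qb * (Cb_in - Cb_out) / Cb_in
K = 277 * (103 - 65) / 103
K = 102.2 mL/min


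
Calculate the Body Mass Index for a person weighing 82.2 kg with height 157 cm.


BMI = weight / height^2
height = 157 cm = 1.57 m
BMI = 82.2 / 1.57^2
BMI = 33.35 kg/m^2


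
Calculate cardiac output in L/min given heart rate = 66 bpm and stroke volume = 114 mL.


CO = HR * SV
CO = 66 * 114 / 1000
CO = 7.524 L/min


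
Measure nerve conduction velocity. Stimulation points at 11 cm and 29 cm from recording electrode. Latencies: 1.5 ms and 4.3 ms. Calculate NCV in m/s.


Distance = (29 - 11) / 100 = 0.18 m
dt = (4.3 - 1.5) / 1000 = 0.0028 s
NCV = dist / dt = 64.29 m/s


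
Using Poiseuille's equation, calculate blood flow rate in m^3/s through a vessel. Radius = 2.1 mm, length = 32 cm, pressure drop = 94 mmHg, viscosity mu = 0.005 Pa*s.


Q = pi*r^4*dP / (8*mu*L)
r = 0.0021 m, L = 0.32 m
dP = 94 mmHg = 12532.268 Pa
Q = 5.9820e-05 m^3/s


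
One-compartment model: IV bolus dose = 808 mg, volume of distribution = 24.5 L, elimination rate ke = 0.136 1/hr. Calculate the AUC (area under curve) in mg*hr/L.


C0 = Dose/Vd = 808/24.5 = 32.9796 mg/L
AUC = C0/ke = 32.9796/0.136
AUC = 242.5 mg*hr/L


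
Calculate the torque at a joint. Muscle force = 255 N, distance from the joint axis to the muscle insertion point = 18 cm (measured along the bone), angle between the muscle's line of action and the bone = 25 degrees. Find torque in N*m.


Torque = F * d * sin(theta)   (moment arm = d*sin(theta))
d = 18 cm = 0.18 m
Torque = 255 * 0.18 * sin(25)
Torque = 19.4 N*m


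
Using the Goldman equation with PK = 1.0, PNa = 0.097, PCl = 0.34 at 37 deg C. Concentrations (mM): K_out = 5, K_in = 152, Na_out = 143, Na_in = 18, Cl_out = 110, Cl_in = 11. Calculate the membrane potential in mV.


Vm = (RT/F)*ln((PK*Ko + PNa*Nao + PCl*Cli)/(PK*Ki + PNa*Nai + PCl*Clo))
Numer = 22.611, Denom = 191.146
Vm = -57.05 mV


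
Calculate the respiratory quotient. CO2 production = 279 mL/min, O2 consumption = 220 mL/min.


RQ = VCO2 / VO2
RQ = 279 / 220
RQ = 1.268


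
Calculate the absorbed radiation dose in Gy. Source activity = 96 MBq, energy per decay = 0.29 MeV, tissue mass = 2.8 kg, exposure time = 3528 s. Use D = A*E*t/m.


A = 96 MBq = 9.6000e+07 Bq
E = 0.29 MeV = 4.6458e-14 J
D = A*E*t/m = 9.6000e+07*4.6458e-14*3528/2.8
D = 0.00562 Gy


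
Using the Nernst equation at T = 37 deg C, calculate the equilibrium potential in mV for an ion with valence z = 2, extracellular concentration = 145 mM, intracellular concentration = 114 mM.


E = (RT/(zF)) * ln(C_out/C_in)
T = 37 + 273.15 = 310.15 K
E = (8.314 * 310.15 / (2 * 96485)) * ln(145/114)
E = 3.214 mV


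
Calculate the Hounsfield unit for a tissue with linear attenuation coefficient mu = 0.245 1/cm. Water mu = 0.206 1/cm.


HU = ((mu_tissue - mu_water) / mu_water) * 1000
HU = ((0.245 - 0.206) / 0.206) * 1000
HU = 189.3


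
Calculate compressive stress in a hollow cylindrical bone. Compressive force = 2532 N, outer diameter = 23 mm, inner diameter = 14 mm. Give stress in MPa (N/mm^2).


A = pi*(r_o^2 - r_i^2)
r_o = 11.5 mm, r_i = 7 mm
A = 261.538 mm^2
sigma = F/A = 2532 / 261.538
sigma = 9.681 MPa


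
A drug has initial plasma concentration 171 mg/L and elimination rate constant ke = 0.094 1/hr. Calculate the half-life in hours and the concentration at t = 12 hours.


t_half = ln(2) / ke = 0.693147 / 0.094 = 7.374 hr
C(t) = C0 * exp(-ke*t) = 171 * exp(-0.094*12)
C(12) = 55.35 mg/L


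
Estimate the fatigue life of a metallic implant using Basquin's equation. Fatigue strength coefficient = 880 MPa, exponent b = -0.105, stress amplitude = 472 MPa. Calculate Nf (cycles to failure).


sigma_a = sigma_f' * (2Nf)^b
2Nf = (sigma_a/sigma_f')^(1/b)
2Nf = (472/880)^(1/-0.105)
2Nf = 377.20535
Nf = 188.6


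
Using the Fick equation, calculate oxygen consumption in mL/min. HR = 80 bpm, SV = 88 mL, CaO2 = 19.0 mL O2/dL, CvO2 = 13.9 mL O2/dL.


CO = HR*SV = 80*88/1000 = 7.04 L/min
a-v O2 diff = 19.0 - 13.9 = 5.1 mL/dL
VO2 = CO * (CaO2-CvO2) * 10 dL/L
VO2 = 7.04 * 5.1 * 10
VO2 = 359 mL/min


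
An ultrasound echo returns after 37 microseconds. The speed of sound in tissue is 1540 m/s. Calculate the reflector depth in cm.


depth = c * t / 2
t = 37 us = 3.7000e-05 s
depth = 1540 * 3.7000e-05 / 2
depth = 0.02849 m = 2.849 cm


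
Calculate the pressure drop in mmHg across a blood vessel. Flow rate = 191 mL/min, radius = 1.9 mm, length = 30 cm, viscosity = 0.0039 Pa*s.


dP = 8*mu*L*Q / (pi*r^4)
Q = 191 mL/min = 3.18333e-06 m^3/s
dP = 727.768 Pa = 727.768 / 133.322 mmHg = 5.459 mmHg


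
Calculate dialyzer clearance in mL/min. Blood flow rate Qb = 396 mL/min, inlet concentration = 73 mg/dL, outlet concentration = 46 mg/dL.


K = Qb * (Cb_in - Cb_out) / Cb_in
K = 396 * (73 - 46) / 73
K = 146.5 mL/min


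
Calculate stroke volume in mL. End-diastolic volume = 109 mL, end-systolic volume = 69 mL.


SV = EDV - ESV
SV = 109 - 69
SV = 40 mL


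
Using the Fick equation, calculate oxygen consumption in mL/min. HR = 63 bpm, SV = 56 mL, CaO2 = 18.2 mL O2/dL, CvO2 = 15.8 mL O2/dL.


CO = HR*SV = 63*56/1000 = 3.528 L/min
a-v O2 diff = 18.2 - 15.8 = 2.4 mL/dL
VO2 = CO * (CaO2-CvO2) * 10 dL/L
VO2 = 3.528 * 2.4 * 10
VO2 = 84.67 mL/min


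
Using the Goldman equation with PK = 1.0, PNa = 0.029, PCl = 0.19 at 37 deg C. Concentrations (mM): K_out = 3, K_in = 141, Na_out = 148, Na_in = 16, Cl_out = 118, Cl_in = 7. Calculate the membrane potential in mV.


Vm = (RT/F)*ln((PK*Ko + PNa*Nao + PCl*Cli)/(PK*Ki + PNa*Nai + PCl*Clo))
Numer = 8.622, Denom = 163.884
Vm = -78.7 mV


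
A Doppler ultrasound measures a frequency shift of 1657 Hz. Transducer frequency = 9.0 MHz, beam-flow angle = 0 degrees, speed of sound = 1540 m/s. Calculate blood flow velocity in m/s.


v = fd * c / (2 * f0 * cos(theta))
v = 1657 * 1540 / (2 * 9.0000e+06 * cos(0))
v = 0.1418 m/s


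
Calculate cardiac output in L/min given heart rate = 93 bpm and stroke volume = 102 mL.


CO = HR * SV
CO = 93 * 102 / 1000
CO = 9.486 L/min


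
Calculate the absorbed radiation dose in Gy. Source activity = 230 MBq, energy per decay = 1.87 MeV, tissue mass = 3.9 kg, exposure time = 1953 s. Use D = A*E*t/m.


A = 230 MBq = 2.3000e+08 Bq
E = 1.87 MeV = 2.99574e-13 J
D = A*E*t/m = 2.3000e+08*2.99574e-13*1953/3.9
D = 0.0345 Gy


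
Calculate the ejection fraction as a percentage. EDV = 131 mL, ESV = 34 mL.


SV = EDV - ESV = 131 - 34 = 97 mL
EF = SV/EDV * 100 = 97/131 * 100
EF = 74.05%


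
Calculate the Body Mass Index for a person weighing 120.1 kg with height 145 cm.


BMI = weight / height^2
height = 145 cm = 1.45 m
BMI = 120.1 / 1.45^2
BMI = 57.12 kg/m^2


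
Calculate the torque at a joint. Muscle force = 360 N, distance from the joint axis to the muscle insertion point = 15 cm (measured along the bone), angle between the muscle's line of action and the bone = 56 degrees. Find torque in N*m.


Torque = F * d * sin(theta)   (moment arm = d*sin(theta))
d = 15 cm = 0.15 m
Torque = 360 * 0.15 * sin(56)
Torque = 44.77 N*m


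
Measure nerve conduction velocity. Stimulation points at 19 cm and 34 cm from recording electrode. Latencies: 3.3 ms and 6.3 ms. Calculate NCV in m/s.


Distance = (34 - 19) / 100 = 0.15 m
dt = (6.3 - 3.3) / 1000 = 0.003 s
NCV = dist / dt = 50 m/s


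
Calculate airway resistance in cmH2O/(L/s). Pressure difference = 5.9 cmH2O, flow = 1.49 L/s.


R = dP / flow
R = 5.9 / 1.49
R = 3.96 cmH2O/(L/s)


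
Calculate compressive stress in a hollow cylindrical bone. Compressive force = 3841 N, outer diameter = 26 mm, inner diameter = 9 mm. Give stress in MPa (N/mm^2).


A = pi*(r_o^2 - r_i^2)
r_o = 13 mm, r_i = 4.5 mm
A = 467.312 mm^2
sigma = F/A = 3841 / 467.312
sigma = 8.219 MPa


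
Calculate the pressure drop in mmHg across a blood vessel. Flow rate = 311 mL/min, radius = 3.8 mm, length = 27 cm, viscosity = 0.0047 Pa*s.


dP = 8*mu*L*Q / (pi*r^4)
Q = 311 mL/min = 5.18333e-06 m^3/s
dP = 80.3297 Pa = 80.3297 / 133.322 mmHg = 0.6025 mmHg


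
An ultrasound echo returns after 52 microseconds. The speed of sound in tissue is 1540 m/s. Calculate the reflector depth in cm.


depth = c * t / 2
t = 52 us = 5.2000e-05 s
depth = 1540 * 5.2000e-05 / 2
depth = 0.04004 m = 4.004 cm


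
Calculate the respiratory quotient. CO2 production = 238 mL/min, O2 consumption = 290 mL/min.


RQ = VCO2 / VO2
RQ = 238 / 290
RQ = 0.8207


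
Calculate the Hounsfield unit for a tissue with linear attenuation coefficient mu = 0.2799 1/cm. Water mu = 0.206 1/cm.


HU = ((mu_tissue - mu_water) / mu_water) * 1000
HU = ((0.2799 - 0.206) / 0.206) * 1000
HU = 358.7


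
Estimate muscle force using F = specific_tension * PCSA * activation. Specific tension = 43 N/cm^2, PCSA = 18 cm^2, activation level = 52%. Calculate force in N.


F = sigma * PCSA * activation
F = 43 * 18 * 0.52
F = 402.5 N


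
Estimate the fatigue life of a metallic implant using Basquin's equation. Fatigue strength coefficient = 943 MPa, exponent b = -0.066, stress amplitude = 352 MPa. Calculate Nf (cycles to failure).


sigma_a = sigma_f' * (2Nf)^b
2Nf = (sigma_a/sigma_f')^(1/b)
2Nf = (352/943)^(1/-0.066)
2Nf = 3050557.6
Nf = 1.5253e+06


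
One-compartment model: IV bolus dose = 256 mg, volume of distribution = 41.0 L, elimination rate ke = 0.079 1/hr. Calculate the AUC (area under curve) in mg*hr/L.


C0 = Dose/Vd = 256/41.0 = 6.2439 mg/L
AUC = C0/ke = 6.2439/0.079
AUC = 79.04 mg*hr/L


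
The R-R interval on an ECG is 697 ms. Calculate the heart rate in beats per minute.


HR = 60 / RR_interval(s)
RR = 697 ms = 0.697 s
HR = 60 / 0.697 = 86.08 bpm


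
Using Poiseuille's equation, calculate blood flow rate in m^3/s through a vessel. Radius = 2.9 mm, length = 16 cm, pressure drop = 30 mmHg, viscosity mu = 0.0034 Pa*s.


Q = pi*r^4*dP / (8*mu*L)
r = 0.0029 m, L = 0.16 m
dP = 30 mmHg = 3999.66 Pa
Q = 2.0421e-04 m^3/s


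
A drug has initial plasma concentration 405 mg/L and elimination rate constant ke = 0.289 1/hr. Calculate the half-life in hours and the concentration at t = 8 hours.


t_half = ln(2) / ke = 0.693147 / 0.289 = 2.398 hr
C(t) = C0 * exp(-ke*t) = 405 * exp(-0.289*8)
C(8) = 40.12 mg/L


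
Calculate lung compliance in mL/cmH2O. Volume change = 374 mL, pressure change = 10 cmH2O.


C = dV / dP
C = 374 / 10
C = 37.4 mL/cmH2O


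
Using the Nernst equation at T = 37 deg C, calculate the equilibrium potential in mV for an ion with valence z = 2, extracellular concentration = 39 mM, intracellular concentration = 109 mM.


E = (RT/(zF)) * ln(C_out/C_in)
T = 37 + 273.15 = 310.15 K
E = (8.314 * 310.15 / (2 * 96485)) * ln(39/109)
E = -13.73 mV


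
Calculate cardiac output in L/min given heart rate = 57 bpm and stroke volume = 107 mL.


CO = HR * SV
CO = 57 * 107 / 1000
CO = 6.099 L/min


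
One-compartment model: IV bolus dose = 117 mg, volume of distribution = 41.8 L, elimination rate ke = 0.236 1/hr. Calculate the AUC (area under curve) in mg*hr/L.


C0 = Dose/Vd = 117/41.8 = 2.79904 mg/L
AUC = C0/ke = 2.79904/0.236
AUC = 11.86 mg*hr/L


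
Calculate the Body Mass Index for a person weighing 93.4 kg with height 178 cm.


BMI = weight / height^2
height = 178 cm = 1.78 m
BMI = 93.4 / 1.78^2
BMI = 29.48 kg/m^2


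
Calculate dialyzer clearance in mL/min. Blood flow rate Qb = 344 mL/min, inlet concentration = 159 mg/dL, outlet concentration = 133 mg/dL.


K = Qb * (Cb_in - Cb_out) / Cb_in
K = 344 * (159 - 133) / 159
K = 56.25 mL/min


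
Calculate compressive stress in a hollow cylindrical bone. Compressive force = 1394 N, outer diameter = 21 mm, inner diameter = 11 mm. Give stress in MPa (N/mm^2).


A = pi*(r_o^2 - r_i^2)
r_o = 10.5 mm, r_i = 5.5 mm
A = 251.327 mm^2
sigma = F/A = 1394 / 251.327
sigma = 5.547 MPa


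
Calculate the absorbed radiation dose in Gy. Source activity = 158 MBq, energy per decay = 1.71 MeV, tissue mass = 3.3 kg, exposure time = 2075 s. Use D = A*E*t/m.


A = 158 MBq = 1.5800e+08 Bq
E = 1.71 MeV = 2.73942e-13 J
D = A*E*t/m = 1.5800e+08*2.73942e-13*2075/3.3
D = 0.02722 Gy


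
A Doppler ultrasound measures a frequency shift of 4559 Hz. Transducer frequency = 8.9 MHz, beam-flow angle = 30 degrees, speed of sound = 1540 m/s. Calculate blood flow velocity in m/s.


v = fd * c / (2 * f0 * cos(theta))
v = 4559 * 1540 / (2 * 8.9000e+06 * cos(30))
v = 0.4554 m/s


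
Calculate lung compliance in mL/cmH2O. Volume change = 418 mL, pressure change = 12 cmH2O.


C = dV / dP
C = 418 / 12
C = 34.83 mL/cmH2O


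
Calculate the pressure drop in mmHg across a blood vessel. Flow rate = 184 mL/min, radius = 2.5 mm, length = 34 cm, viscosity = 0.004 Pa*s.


dP = 8*mu*L*Q / (pi*r^4)
Q = 184 mL/min = 3.06667e-06 m^3/s
dP = 271.885 Pa = 271.885 / 133.322 mmHg = 2.039 mmHg


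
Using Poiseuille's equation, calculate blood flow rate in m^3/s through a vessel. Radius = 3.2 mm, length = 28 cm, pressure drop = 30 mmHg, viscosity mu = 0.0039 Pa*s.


Q = pi*r^4*dP / (8*mu*L)
r = 0.0032 m, L = 0.28 m
dP = 30 mmHg = 3999.66 Pa
Q = 1.5082e-04 m^3/s


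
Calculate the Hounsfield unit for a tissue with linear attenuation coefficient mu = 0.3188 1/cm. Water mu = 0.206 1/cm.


HU = ((mu_tissue - mu_water) / mu_water) * 1000
HU = ((0.3188 - 0.206) / 0.206) * 1000
HU = 547.6


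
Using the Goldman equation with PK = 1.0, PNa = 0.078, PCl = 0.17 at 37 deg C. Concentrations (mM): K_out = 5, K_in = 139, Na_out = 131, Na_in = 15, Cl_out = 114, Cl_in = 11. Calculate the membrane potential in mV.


Vm = (RT/F)*ln((PK*Ko + PNa*Nao + PCl*Cli)/(PK*Ki + PNa*Nai + PCl*Clo))
Numer = 17.088, Denom = 159.55
Vm = -59.7 mV


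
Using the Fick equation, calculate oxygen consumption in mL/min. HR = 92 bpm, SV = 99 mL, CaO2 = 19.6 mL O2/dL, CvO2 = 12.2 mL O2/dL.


CO = HR*SV = 92*99/1000 = 9.108 L/min
a-v O2 diff = 19.6 - 12.2 = 7.4 mL/dL
VO2 = CO * (CaO2-CvO2) * 10 dL/L
VO2 = 9.108 * 7.4 * 10
VO2 = 674 mL/min


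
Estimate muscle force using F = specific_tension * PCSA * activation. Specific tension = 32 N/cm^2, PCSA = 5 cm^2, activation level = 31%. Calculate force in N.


F = sigma * PCSA * activation
F = 32 * 5 * 0.31
F = 49.6 N


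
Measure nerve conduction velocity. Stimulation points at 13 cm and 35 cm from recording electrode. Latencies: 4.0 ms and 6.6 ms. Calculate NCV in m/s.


Distance = (35 - 13) / 100 = 0.22 m
dt = (6.6 - 4.0) / 1000 = 0.0026 s
NCV = dist / dt = 84.62 m/s


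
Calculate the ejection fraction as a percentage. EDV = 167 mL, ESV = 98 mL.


SV = EDV - ESV = 167 - 98 = 69 mL
EF = SV/EDV * 100 = 69/167 * 100
EF = 41.32%


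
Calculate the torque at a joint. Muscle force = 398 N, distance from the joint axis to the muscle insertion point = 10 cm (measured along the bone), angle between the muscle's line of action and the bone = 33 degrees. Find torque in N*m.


Torque = F * d * sin(theta)   (moment arm = d*sin(theta))
d = 10 cm = 0.1 m
Torque = 398 * 0.1 * sin(33)
Torque = 21.68 N*m


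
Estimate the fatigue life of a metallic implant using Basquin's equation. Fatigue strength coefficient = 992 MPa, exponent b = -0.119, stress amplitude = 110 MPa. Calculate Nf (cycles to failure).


sigma_a = sigma_f' * (2Nf)^b
2Nf = (sigma_a/sigma_f')^(1/b)
2Nf = (110/992)^(1/-0.119)
2Nf = 1.062209e+08
Nf = 5.3110e+07


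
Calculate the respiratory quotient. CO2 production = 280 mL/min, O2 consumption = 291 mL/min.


RQ = VCO2 / VO2
RQ = 280 / 291
RQ = 0.9622


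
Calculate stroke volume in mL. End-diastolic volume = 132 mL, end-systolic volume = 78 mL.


SV = EDV - ESV
SV = 132 - 78
SV = 54 mL


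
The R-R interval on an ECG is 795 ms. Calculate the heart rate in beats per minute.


HR = 60 / RR_interval(s)
RR = 795 ms = 0.795 s
HR = 60 / 0.795 = 75.47 bpm


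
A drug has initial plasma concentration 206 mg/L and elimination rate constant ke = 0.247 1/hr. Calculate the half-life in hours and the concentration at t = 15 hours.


t_half = ln(2) / ke = 0.693147 / 0.247 = 2.806 hr
C(t) = C0 * exp(-ke*t) = 206 * exp(-0.247*15)
C(15) = 5.068 mg/L


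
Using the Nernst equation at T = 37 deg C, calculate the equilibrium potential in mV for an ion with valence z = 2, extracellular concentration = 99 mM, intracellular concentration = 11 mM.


E = (RT/(zF)) * ln(C_out/C_in)
T = 37 + 273.15 = 310.15 K
E = (8.314 * 310.15 / (2 * 96485)) * ln(99/11)
E = 29.36 mV


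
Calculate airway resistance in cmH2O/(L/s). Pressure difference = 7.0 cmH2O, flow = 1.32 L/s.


R = dP / flow
R = 7.0 / 1.32
R = 5.303 cmH2O/(L/s)


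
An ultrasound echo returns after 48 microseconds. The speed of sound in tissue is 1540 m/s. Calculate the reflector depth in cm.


depth = c * t / 2
t = 48 us = 4.8000e-05 s
depth = 1540 * 4.8000e-05 / 2
depth = 0.03696 m = 3.696 cm


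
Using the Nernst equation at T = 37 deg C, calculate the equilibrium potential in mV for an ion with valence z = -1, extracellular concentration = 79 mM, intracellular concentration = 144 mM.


E = (RT/(zF)) * ln(C_out/C_in)
T = 37 + 273.15 = 310.15 K
E = (8.314 * 310.15 / (-1 * 96485)) * ln(79/144)
E = 16.04 mV


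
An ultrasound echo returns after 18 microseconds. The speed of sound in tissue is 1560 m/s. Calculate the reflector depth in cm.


depth = c * t / 2
t = 18 us = 1.8000e-05 s
depth = 1560 * 1.8000e-05 / 2
depth = 0.01404 m = 1.404 cm


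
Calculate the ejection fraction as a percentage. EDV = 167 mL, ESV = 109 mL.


SV = EDV - ESV = 167 - 109 = 58 mL
EF = SV/EDV * 100 = 58/167 * 100
EF = 34.73%


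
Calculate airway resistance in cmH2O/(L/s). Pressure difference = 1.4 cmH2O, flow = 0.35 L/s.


R = dP / flow
R = 1.4 / 0.35
R = 4 cmH2O/(L/s)


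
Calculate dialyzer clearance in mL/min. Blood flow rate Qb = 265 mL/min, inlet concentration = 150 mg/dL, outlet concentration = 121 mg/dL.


K = Qb * (Cb_in - Cb_out) / Cb_in
K = 265 * (150 - 121) / 150
K = 51.23 mL/min


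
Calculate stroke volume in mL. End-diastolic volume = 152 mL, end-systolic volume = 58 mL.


SV = EDV - ESV
SV = 152 - 58
SV = 94 mL


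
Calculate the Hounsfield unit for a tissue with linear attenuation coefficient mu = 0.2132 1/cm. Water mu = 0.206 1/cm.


HU = ((mu_tissue - mu_water) / mu_water) * 1000
HU = ((0.2132 - 0.206) / 0.206) * 1000
HU = 34.95


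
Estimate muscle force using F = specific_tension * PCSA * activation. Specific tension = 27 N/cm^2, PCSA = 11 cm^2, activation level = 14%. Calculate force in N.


F = sigma * PCSA * activation
F = 27 * 11 * 0.14
F = 41.58 N


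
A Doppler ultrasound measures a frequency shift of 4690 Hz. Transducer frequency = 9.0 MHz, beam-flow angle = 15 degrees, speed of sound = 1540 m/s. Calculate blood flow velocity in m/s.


v = fd * c / (2 * f0 * cos(theta))
v = 4690 * 1540 / (2 * 9.0000e+06 * cos(15))
v = 0.4154 m/s


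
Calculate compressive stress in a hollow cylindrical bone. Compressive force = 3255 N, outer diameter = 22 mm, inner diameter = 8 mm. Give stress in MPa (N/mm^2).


A = pi*(r_o^2 - r_i^2)
r_o = 11 mm, r_i = 4 mm
A = 329.867 mm^2
sigma = F/A = 3255 / 329.867
sigma = 9.868 MPa


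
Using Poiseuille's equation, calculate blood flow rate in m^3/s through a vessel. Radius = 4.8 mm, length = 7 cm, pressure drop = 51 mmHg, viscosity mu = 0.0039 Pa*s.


Q = pi*r^4*dP / (8*mu*L)
r = 0.0048 m, L = 0.07 m
dP = 51 mmHg = 6799.422 Pa
Q = 0.005192 m^3/s


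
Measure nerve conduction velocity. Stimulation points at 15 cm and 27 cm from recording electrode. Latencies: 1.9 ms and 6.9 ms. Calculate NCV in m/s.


Distance = (27 - 15) / 100 = 0.12 m
dt = (6.9 - 1.9) / 1000 = 0.005 s
NCV = dist / dt = 24 m/s


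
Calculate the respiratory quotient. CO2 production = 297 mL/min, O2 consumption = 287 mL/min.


RQ = VCO2 / VO2
RQ = 297 / 287
RQ = 1.035


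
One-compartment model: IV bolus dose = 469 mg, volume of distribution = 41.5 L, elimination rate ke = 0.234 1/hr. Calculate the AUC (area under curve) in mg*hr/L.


C0 = Dose/Vd = 469/41.5 = 11.3012 mg/L
AUC = C0/ke = 11.3012/0.234
AUC = 48.3 mg*hr/L


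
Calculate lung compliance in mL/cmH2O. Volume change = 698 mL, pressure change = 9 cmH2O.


C = dV / dP
C = 698 / 9
C = 77.56 mL/cmH2O


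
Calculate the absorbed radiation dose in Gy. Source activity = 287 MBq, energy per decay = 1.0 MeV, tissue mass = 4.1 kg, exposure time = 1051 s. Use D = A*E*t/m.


A = 287 MBq = 2.8700e+08 Bq
E = 1.0 MeV = 1.602e-13 J
D = A*E*t/m = 2.8700e+08*1.602e-13*1051/4.1
D = 0.01179 Gy


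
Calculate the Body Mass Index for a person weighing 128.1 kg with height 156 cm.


BMI = weight / height^2
height = 156 cm = 1.56 m
BMI = 128.1 / 1.56^2
BMI = 52.64 kg/m^2


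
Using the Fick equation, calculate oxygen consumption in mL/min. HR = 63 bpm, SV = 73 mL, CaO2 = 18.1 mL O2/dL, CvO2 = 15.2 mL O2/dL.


CO = HR*SV = 63*73/1000 = 4.599 L/min
a-v O2 diff = 18.1 - 15.2 = 2.9 mL/dL
VO2 = CO * (CaO2-CvO2) * 10 dL/L
VO2 = 4.599 * 2.9 * 10
VO2 = 133.4 mL/min


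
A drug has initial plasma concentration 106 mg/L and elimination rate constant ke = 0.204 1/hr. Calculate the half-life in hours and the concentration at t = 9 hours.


t_half = ln(2) / ke = 0.693147 / 0.204 = 3.398 hr
C(t) = C0 * exp(-ke*t) = 106 * exp(-0.204*9)
C(9) = 16.9 mg/L


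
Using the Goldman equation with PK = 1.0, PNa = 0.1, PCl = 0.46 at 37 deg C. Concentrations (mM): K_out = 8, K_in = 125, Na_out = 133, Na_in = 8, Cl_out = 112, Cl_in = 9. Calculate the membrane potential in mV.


Vm = (RT/F)*ln((PK*Ko + PNa*Nao + PCl*Cli)/(PK*Ki + PNa*Nai + PCl*Clo))
Numer = 25.44, Denom = 177.32
Vm = -51.89 mV


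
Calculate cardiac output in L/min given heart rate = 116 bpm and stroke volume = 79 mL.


CO = HR * SV
CO = 116 * 79 / 1000
CO = 9.164 L/min


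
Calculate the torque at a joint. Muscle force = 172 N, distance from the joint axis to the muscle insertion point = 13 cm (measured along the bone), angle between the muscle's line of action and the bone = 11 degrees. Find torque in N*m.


Torque = F * d * sin(theta)   (moment arm = d*sin(theta))
d = 13 cm = 0.13 m
Torque = 172 * 0.13 * sin(11)
Torque = 4.266 N*m


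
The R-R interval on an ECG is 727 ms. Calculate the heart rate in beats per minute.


HR = 60 / RR_interval(s)
RR = 727 ms = 0.727 s
HR = 60 / 0.727 = 82.53 bpm


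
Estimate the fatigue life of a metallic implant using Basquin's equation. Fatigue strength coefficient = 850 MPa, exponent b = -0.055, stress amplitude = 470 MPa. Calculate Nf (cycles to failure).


sigma_a = sigma_f' * (2Nf)^b
2Nf = (sigma_a/sigma_f')^(1/b)
2Nf = (470/850)^(1/-0.055)
2Nf = 47705.106
Nf = 2.385e+04


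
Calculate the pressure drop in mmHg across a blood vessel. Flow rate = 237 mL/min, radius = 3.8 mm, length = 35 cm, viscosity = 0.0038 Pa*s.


dP = 8*mu*L*Q / (pi*r^4)
Q = 237 mL/min = 3.95e-06 m^3/s
dP = 64.1585 Pa = 64.1585 / 133.322 mmHg = 0.4812 mmHg


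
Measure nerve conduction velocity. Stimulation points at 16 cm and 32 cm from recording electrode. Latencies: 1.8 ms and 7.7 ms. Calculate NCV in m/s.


Distance = (32 - 16) / 100 = 0.16 m
dt = (7.7 - 1.8) / 1000 = 0.0059 s
NCV = dist / dt = 27.12 m/s


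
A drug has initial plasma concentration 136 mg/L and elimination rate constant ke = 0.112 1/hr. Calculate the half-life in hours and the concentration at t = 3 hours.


t_half = ln(2) / ke = 0.693147 / 0.112 = 6.189 hr
C(t) = C0 * exp(-ke*t) = 136 * exp(-0.112*3)
C(3) = 97.19 mg/L


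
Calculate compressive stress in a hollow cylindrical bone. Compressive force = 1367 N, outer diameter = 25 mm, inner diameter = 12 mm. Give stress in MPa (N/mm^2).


A = pi*(r_o^2 - r_i^2)
r_o = 12.5 mm, r_i = 6 mm
A = 377.777 mm^2
sigma = F/A = 1367 / 377.777
sigma = 3.619 MPa


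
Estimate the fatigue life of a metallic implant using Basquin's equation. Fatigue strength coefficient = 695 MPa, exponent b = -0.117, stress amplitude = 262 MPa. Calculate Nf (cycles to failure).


sigma_a = sigma_f' * (2Nf)^b
2Nf = (sigma_a/sigma_f')^(1/b)
2Nf = (262/695)^(1/-0.117)
2Nf = 4180.4844
Nf = 2090


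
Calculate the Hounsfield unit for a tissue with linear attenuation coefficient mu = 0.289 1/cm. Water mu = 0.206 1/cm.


HU = ((mu_tissue - mu_water) / mu_water) * 1000
HU = ((0.289 - 0.206) / 0.206) * 1000
HU = 402.9


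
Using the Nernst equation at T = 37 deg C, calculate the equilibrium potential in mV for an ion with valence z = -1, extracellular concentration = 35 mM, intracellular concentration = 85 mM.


E = (RT/(zF)) * ln(C_out/C_in)
T = 37 + 273.15 = 310.15 K
E = (8.314 * 310.15 / (-1 * 96485)) * ln(35/85)
E = 23.71 mV


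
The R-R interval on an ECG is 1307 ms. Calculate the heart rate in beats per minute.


HR = 60 / RR_interval(s)
RR = 1307 ms = 1.307 s
HR = 60 / 1.307 = 45.91 bpm


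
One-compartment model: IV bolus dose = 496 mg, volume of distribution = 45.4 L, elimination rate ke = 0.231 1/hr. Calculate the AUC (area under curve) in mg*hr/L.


C0 = Dose/Vd = 496/45.4 = 10.9251 mg/L
AUC = C0/ke = 10.9251/0.231
AUC = 47.29 mg*hr/L


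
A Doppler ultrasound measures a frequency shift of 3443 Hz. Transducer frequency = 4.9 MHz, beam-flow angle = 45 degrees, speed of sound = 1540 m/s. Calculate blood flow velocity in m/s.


v = fd * c / (2 * f0 * cos(theta))
v = 3443 * 1540 / (2 * 4.9000e+06 * cos(45))
v = 0.7652 m/s


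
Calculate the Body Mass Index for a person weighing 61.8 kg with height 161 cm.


BMI = weight / height^2
height = 161 cm = 1.61 m
BMI = 61.8 / 1.61^2
BMI = 23.84 kg/m^2


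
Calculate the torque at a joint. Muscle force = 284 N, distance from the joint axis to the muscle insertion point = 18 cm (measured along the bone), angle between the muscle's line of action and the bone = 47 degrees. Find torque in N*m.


Torque = F * d * sin(theta)   (moment arm = d*sin(theta))
d = 18 cm = 0.18 m
Torque = 284 * 0.18 * sin(47)
Torque = 37.39 N*m


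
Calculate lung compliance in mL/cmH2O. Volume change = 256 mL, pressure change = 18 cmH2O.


C = dV / dP
C = 256 / 18
C = 14.22 mL/cmH2O


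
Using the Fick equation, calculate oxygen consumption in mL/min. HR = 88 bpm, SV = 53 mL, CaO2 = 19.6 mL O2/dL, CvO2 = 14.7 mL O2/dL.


CO = HR*SV = 88*53/1000 = 4.664 L/min
a-v O2 diff = 19.6 - 14.7 = 4.9 mL/dL
VO2 = CO * (CaO2-CvO2) * 10 dL/L
VO2 = 4.664 * 4.9 * 10
VO2 = 228.5 mL/min


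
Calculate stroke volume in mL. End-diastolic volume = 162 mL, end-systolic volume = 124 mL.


SV = EDV - ESV
SV = 162 - 124
SV = 38 mL


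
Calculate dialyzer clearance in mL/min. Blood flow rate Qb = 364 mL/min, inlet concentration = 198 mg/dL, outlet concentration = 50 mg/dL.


K = Qb * (Cb_in - Cb_out) / Cb_in
K = 364 * (198 - 50) / 198
K = 272.1 mL/min


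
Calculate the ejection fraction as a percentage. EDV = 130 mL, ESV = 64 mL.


SV = EDV - ESV = 130 - 64 = 66 mL
EF = SV/EDV * 100 = 66/130 * 100
EF = 50.77%


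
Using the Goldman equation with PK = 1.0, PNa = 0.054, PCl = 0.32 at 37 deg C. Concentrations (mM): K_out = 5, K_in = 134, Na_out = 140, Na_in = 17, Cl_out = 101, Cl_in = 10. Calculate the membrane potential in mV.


Vm = (RT/F)*ln((PK*Ko + PNa*Nao + PCl*Cli)/(PK*Ki + PNa*Nai + PCl*Clo))
Numer = 15.76, Denom = 167.238
Vm = -63.12 mV


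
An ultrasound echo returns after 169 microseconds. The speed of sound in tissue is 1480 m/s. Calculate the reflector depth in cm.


depth = c * t / 2
t = 169 us = 1.6900e-04 s
depth = 1480 * 1.6900e-04 / 2
depth = 0.12506 m = 12.506 cm


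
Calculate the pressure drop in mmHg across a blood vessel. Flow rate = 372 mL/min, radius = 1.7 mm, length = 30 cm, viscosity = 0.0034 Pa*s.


dP = 8*mu*L*Q / (pi*r^4)
Q = 372 mL/min = 6.2e-06 m^3/s
dP = 1928.13 Pa = 1928.13 / 133.322 mmHg = 14.46 mmHg


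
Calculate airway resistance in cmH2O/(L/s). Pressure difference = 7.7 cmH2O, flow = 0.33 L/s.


R = dP / flow
R = 7.7 / 0.33
R = 23.33 cmH2O/(L/s)


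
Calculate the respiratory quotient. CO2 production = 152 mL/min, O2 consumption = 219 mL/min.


RQ = VCO2 / VO2
RQ = 152 / 219
RQ = 0.6941


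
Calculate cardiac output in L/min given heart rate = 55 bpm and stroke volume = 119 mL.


CO = HR * SV
CO = 55 * 119 / 1000
CO = 6.545 L/min


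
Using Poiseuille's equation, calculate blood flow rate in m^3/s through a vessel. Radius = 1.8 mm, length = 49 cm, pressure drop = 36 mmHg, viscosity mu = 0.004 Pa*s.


Q = pi*r^4*dP / (8*mu*L)
r = 0.0018 m, L = 0.49 m
dP = 36 mmHg = 4799.592 Pa
Q = 1.0095e-05 m^3/s


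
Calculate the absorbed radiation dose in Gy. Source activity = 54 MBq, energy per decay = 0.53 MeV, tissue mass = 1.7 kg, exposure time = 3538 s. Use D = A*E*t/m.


A = 54 MBq = 5.4000e+07 Bq
E = 0.53 MeV = 8.4906e-14 J
D = A*E*t/m = 5.4000e+07*8.4906e-14*3538/1.7
D = 0.009542 Gy


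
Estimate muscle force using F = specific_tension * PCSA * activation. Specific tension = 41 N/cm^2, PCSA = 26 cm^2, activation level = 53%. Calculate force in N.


F = sigma * PCSA * activation
F = 41 * 26 * 0.53
F = 565 N


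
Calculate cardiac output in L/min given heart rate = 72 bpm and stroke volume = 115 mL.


CO = HR * SV
CO = 72 * 115 / 1000
CO = 8.28 L/min


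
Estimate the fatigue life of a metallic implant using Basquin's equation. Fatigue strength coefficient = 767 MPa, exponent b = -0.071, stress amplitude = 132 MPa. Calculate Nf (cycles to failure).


sigma_a = sigma_f' * (2Nf)^b
2Nf = (sigma_a/sigma_f')^(1/b)
2Nf = (132/767)^(1/-0.071)
2Nf = 5.8033953e+10
Nf = 2.9017e+10


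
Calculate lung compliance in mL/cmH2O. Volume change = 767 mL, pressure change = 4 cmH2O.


C = dV / dP
C = 767 / 4
C = 191.8 mL/cmH2O


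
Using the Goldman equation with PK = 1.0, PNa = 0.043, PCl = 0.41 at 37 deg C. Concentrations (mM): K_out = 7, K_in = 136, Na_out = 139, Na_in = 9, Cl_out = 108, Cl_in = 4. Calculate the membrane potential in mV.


Vm = (RT/F)*ln((PK*Ko + PNa*Nao + PCl*Cli)/(PK*Ki + PNa*Nai + PCl*Clo))
Numer = 14.617, Denom = 180.667
Vm = -67.2 mV


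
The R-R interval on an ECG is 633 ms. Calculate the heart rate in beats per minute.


HR = 60 / RR_interval(s)
RR = 633 ms = 0.633 s
HR = 60 / 0.633 = 94.79 bpm


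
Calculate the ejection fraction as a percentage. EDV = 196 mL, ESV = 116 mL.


SV = EDV - ESV = 196 - 116 = 80 mL
EF = SV/EDV * 100 = 80/196 * 100
EF = 40.82%


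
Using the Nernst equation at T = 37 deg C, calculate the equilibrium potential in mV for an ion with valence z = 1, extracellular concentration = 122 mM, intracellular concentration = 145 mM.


E = (RT/(zF)) * ln(C_out/C_in)
T = 37 + 273.15 = 310.15 K
E = (8.314 * 310.15 / (1 * 96485)) * ln(122/145)
E = -4.616 mV


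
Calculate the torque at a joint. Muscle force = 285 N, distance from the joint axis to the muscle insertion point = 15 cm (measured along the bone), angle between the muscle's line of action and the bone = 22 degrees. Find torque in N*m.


Torque = F * d * sin(theta)   (moment arm = d*sin(theta))
d = 15 cm = 0.15 m
Torque = 285 * 0.15 * sin(22)
Torque = 16.01 N*m


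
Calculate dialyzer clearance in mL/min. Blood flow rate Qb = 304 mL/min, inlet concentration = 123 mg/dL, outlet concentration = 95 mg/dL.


K = Qb * (Cb_in - Cb_out) / Cb_in
K = 304 * (123 - 95) / 123
K = 69.2 mL/min


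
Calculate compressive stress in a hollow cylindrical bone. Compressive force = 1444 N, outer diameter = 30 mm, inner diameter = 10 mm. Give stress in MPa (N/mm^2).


A = pi*(r_o^2 - r_i^2)
r_o = 15 mm, r_i = 5 mm
A = 628.319 mm^2
sigma = F/A = 1444 / 628.319
sigma = 2.298 MPa


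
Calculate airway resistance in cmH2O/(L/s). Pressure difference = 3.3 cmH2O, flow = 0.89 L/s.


R = dP / flow
R = 3.3 / 0.89
R = 3.708 cmH2O/(L/s)


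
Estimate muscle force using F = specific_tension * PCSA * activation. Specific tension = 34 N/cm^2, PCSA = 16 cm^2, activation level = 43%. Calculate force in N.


F = sigma * PCSA * activation
F = 34 * 16 * 0.43
F = 233.9 N


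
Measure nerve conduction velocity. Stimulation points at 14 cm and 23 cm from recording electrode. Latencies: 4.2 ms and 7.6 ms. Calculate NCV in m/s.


Distance = (23 - 14) / 100 = 0.09 m
dt = (7.6 - 4.2) / 1000 = 0.0034 s
NCV = dist / dt = 26.47 m/s


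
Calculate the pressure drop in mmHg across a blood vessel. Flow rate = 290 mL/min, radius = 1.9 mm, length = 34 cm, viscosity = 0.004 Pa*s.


dP = 8*mu*L*Q / (pi*r^4)
Q = 290 mL/min = 4.83333e-06 m^3/s
dP = 1284.43 Pa = 1284.43 / 133.322 mmHg = 9.634 mmHg


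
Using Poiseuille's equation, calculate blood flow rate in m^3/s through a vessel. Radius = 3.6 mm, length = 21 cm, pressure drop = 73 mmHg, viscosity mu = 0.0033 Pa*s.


Q = pi*r^4*dP / (8*mu*L)
r = 0.0036 m, L = 0.21 m
dP = 73 mmHg = 9732.506 Pa
Q = 9.2632e-04 m^3/s


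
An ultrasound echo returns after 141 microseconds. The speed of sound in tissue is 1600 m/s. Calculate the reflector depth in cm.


depth = c * t / 2
t = 141 us = 1.4100e-04 s
depth = 1600 * 1.4100e-04 / 2
depth = 0.1128 m = 11.28 cm


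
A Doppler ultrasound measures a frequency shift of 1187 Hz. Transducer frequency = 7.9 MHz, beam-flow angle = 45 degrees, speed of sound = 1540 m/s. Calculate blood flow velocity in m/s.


v = fd * c / (2 * f0 * cos(theta))
v = 1187 * 1540 / (2 * 7.9000e+06 * cos(45))
v = 0.1636 m/s


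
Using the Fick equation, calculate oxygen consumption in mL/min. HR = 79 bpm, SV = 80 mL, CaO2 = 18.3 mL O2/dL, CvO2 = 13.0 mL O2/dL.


CO = HR*SV = 79*80/1000 = 6.32 L/min
a-v O2 diff = 18.3 - 13.0 = 5.3 mL/dL
VO2 = CO * (CaO2-CvO2) * 10 dL/L
VO2 = 6.32 * 5.3 * 10
VO2 = 335 mL/min


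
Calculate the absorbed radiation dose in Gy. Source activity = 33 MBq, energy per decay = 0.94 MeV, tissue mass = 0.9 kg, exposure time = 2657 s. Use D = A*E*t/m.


A = 33 MBq = 3.3000e+07 Bq
E = 0.94 MeV = 1.50588e-13 J
D = A*E*t/m = 3.3000e+07*1.50588e-13*2657/0.9
D = 0.01467 Gy


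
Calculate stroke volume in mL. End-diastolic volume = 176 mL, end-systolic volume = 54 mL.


SV = EDV - ESV
SV = 176 - 54
SV = 122 mL


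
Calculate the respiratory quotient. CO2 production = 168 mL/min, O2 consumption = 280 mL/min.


RQ = VCO2 / VO2
RQ = 168 / 280
RQ = 0.6


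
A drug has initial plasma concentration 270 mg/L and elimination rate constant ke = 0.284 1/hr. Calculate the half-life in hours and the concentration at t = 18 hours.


t_half = ln(2) / ke = 0.693147 / 0.284 = 2.441 hr
C(t) = C0 * exp(-ke*t) = 270 * exp(-0.284*18)
C(18) = 1.626 mg/L


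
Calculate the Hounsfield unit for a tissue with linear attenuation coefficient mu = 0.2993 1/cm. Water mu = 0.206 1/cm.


HU = ((mu_tissue - mu_water) / mu_water) * 1000
HU = ((0.2993 - 0.206) / 0.206) * 1000
HU = 452.9


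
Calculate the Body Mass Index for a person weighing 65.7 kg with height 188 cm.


BMI = weight / height^2
height = 188 cm = 1.88 m
BMI = 65.7 / 1.88^2
BMI = 18.59 kg/m^2


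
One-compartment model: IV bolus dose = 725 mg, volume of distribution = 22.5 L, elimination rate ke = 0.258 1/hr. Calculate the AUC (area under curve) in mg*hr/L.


C0 = Dose/Vd = 725/22.5 = 32.2222 mg/L
AUC = C0/ke = 32.2222/0.258
AUC = 124.9 mg*hr/L


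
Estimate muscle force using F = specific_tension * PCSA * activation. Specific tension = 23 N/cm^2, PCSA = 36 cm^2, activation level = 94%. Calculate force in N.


F = sigma * PCSA * activation
F = 23 * 36 * 0.94
F = 778.3 N


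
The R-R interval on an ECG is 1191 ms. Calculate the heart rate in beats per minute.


HR = 60 / RR_interval(s)
RR = 1191 ms = 1.191 s
HR = 60 / 1.191 = 50.38 bpm


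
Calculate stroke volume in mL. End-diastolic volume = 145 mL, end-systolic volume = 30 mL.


SV = EDV - ESV
SV = 145 - 30
SV = 115 mL


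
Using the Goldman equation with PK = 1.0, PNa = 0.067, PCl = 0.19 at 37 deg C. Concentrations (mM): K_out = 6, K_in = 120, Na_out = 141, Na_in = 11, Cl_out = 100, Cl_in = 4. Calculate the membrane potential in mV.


Vm = (RT/F)*ln((PK*Ko + PNa*Nao + PCl*Cli)/(PK*Ki + PNa*Nai + PCl*Clo))
Numer = 16.207, Denom = 139.737
Vm = -57.57 mV


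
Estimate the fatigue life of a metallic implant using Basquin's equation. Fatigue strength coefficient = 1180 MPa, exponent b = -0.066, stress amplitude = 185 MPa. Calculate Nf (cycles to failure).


sigma_a = sigma_f' * (2Nf)^b
2Nf = (sigma_a/sigma_f')^(1/b)
2Nf = (185/1180)^(1/-0.066)
2Nf = 1.558045e+12
Nf = 7.7902e+11


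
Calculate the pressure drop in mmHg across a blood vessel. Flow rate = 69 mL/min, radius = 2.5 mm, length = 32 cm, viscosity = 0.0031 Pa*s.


dP = 8*mu*L*Q / (pi*r^4)
Q = 69 mL/min = 1.15e-06 m^3/s
dP = 74.3686 Pa = 74.3686 / 133.322 mmHg = 0.5578 mmHg
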